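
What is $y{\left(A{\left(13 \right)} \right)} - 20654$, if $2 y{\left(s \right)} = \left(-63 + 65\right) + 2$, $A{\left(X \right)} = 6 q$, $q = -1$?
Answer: $-20652$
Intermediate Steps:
$A{\left(X \right)} = -6$ ($A{\left(X \right)} = 6 \left(-1\right) = -6$)
$y{\left(s \right)} = 2$ ($y{\left(s \right)} = \frac{\left(-63 + 65\right) + 2}{2} = \frac{2 + 2}{2} = \frac{1}{2} \cdot 4 = 2$)
$y{\left(A{\left(13 \right)} \right)} - 20654 = 2 - 20654 = -20652$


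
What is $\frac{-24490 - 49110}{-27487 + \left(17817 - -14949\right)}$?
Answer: $- \frac{73600}{5279} \approx -13.942$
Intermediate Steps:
$\frac{-24490 - 49110}{-27487 + \left(17817 - -14949\right)} = - \frac{73600}{-27487 + \left(17817 + 14949\right)} = - \frac{73600}{-27487 + 32766} = - \frac{73600}{5279}$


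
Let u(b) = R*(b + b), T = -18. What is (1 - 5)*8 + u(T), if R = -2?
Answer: 40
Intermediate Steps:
u(b) = -4*b (u(b) = -2*(b + b) = -4*b)
(1 - 5)*8 + u(T) = (1 - 5)*8 - 4*(-18) = -4*8 + 72 = -32 + 72 = 40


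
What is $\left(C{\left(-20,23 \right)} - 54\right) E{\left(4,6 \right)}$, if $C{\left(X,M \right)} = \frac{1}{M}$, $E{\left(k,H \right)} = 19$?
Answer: $- \frac{23579}{23} \approx -1025.2$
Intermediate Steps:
$\left(C{\left(-20,23 \right)} - 54\right) E{\left(4,6 \right)} = \left(\frac{1}{23} - 54\right) 19 = \left(- \frac{1241}{23}\right) 19 = - \frac{23579}{23}$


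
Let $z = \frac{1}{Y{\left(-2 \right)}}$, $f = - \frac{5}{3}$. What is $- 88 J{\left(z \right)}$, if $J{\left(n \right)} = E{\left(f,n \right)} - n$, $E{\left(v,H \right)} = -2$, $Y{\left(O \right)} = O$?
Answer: $132$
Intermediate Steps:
$f = - \frac{5}{3}$ ($f = \left(-5\right) \frac{1}{3} = - \frac{5}{3} \approx -1.6667$)
$z = - \frac{1}{2}$ ($z = \frac{1}{-2} = - \frac{1}{2} \approx -0.5$)
$J{\left(n \right)} = -2 - n$
$- 88 J{\left(z \right)} = - 88 \left(-2 - - \frac{1}{2}\right) = - 88 \left(-2 + \frac{1}{2}\right) = \left(-88\right) \left(- \frac{3}{2}\right) = 132$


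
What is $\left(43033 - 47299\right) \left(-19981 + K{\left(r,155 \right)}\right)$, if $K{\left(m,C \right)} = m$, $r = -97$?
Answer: $85652748$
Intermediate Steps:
$\left(43033 - 47299\right) \left(-19981 + K{\left(r,155 \right)}\right) = \left(43033 - 47299\right) \left(-19981 - 97\right) = \left(-4266\right) \left(-20078\right) = 85652748$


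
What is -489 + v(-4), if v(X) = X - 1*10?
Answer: -503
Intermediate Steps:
v(X) = -10 + X (v(X) = X - 10 = -10 + X)
-489 + v(-4) = -489 + (-10 - 4) = -489 - 14 = -503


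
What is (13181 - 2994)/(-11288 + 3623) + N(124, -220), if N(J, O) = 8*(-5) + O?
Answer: -2003087/7665 ≈ -261.33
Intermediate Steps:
N(J, O) = -40 + O
(13181 - 2994)/(-11288 + 3623) + N(124, -220) = (13181 - 2994)/(-11288 + 3623) + (-40 - 220) = 10187/(-7665) - 260 = 10187*(-1/7665) - 260 = -10187/7665 - 260 = -2003087/7665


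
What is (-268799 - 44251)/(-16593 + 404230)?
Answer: -313050/387637 ≈ -0.80759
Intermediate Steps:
(-268799 - 44251)/(-16593 + 404230) = -313050/387637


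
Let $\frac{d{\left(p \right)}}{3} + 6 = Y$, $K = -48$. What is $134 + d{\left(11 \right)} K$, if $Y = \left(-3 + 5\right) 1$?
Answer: $710$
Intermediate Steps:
$Y = 2$ ($Y = 2 \cdot 1 = 2$)
$d{\left(p \right)} = -12$ ($d{\left(p \right)} = -18 + 3 \cdot 2 = -18 + 6 = -12$)
$134 + d{\left(11 \right)} K = 134 - -576 = 134 + 576 = 710$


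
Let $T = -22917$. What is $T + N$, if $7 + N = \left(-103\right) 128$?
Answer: $-36108$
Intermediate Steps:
$N = -13191$ ($N = -7 - 13184 = -13191$)
$T + N = -22917 - 13191 = -36108$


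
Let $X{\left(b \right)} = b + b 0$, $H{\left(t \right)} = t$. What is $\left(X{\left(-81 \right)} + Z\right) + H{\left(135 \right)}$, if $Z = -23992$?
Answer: $-23938$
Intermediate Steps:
$X{\left(b \right)} = b$ ($X{\left(b \right)} = b + 0 = b$)
$\left(X{\left(-81 \right)} + Z\right) + H{\left(135 \right)} = \left(-81 - 23992\right) + 135 = -24073 + 135 = -23938$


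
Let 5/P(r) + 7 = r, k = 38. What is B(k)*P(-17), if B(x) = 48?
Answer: -10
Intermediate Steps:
P(r) = 5/(-7 + r)
B(k)*P(-17) = 48*(5/(-7 - 17)) = 48*(5/(-24)) = 48*(5*(-1/24)) = 48*(-5/24) = -10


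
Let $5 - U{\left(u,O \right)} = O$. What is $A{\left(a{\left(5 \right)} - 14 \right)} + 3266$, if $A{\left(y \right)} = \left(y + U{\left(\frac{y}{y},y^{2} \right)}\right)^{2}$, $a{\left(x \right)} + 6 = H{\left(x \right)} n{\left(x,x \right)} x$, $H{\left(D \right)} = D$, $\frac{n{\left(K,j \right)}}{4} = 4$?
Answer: $20740323491$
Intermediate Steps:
$n{\left(K,j \right)} = 16$ ($n{\left(K,j \right)} = 4 \cdot 4 = 16$)
$U{\left(u,O \right)} = 5 - O$
$a{\left(x \right)} = -6 + 16 x^{2}$ ($a{\left(x \right)} = -6 + x 16 x = -6 + 16 x x = -6 + 16 x^{2}$)
$A{\left(y \right)} = \left(5 + y - y^{2}\right)^{2}$ ($A{\left(y \right)} = \left(y - \left(-5 + y^{2}\right)\right)^{2} = \left(5 + y - y^{2}\right)^{2}$)
$A{\left(a{\left(5 \right)} - 14 \right)} + 3266 = \left(5 - \left(20 - 400\right) - \left(\left(-6 + 16 \cdot 5^{2}\right) - 14\right)^{2}\right)^{2} + 3266 = \left(5 + \left(\left(-6 + 16 \cdot 25\right) - 14\right) - \left(\left(-6 + 16 \cdot 25\right) - 14\right)^{2}\right)^{2} + 3266 = \left(5 + \left(\left(-6 + 400\right) - 14\right) - \left(\left(-6 + 400\right) - 14\right)^{2}\right)^{2} + 3266 = \left(5 + \left(394 - 14\right) - \left(394 - 14\right)^{2}\right)^{2} + 3266 = \left(5 + 380 - 380^{2}\right)^{2} + 3266 = \left(5 + 380 - 144400\right)^{2} + 3266 = \left(-144015\right)^{2} + 3266 = 20740320225 + 3266 = 20740323491$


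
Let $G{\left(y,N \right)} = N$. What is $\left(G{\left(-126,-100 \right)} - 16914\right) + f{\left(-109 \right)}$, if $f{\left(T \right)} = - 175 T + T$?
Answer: $1952$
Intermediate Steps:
$f{\left(T \right)} = - 174 T$
$\left(G{\left(-126,-100 \right)} - 16914\right) + f{\left(-109 \right)} = \left(-100 - 16914\right) - -18966 = -17014 + 18966 = 1952$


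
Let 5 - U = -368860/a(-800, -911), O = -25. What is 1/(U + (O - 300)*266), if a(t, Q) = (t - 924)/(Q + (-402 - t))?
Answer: 431/10048500 ≈ 4.2892e-5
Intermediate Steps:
a(t, Q) = (-924 + t)/(-402 + Q - t)
U = 47308450/431 (U = 5 - (-368860)/((924 - 1*(-800))/(402 - 800 - 1*(-911))) = 5 - (-368860)/((924 + 800)/(402 - 800 + 911)) = 5 - (-368860)/(1724/513) = 5 - (-368860)/((1/513)*1724) = 5 - (-368860)/1724/513 = 5 - (-368860)*513/1724 = 5 - 1*(-47306295/431) = 5 + 47306295/431 = 47308450/431 ≈ 1.0976e+5)
1/(U + (O - 300)*266) = 1/(47308450/431 + (-25 - 300)*266) = 1/(47308450/431 - 325*266) = 1/(47308450/431 - 86450) = 1/(10048500/431) = 431/10048500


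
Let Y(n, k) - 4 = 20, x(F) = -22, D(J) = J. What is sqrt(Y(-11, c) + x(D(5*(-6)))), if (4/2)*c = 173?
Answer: sqrt(2) ≈ 1.4142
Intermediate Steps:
c = 173/2 (c = (1/2)*173 = 173/2 ≈ 86.500)
Y(n, k) = 24 (Y(n, k) = 4 + 20 = 24)
sqrt(Y(-11, c) + x(D(5*(-6)))) = sqrt(24 - 22) = sqrt(2)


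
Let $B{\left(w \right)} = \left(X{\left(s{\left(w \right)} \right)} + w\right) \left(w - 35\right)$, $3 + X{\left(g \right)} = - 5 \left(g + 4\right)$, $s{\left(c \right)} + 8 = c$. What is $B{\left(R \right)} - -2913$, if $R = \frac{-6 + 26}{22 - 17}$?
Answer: $2882$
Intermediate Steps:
$s{\left(c \right)} = -8 + c$
$X{\left(g \right)} = -23 - 5 g$ ($X{\left(g \right)} = -3 - 5 \left(g + 4\right) = -3 - 5 \left(4 + g\right) = -3 - \left(20 + 5 g\right) = -23 - 5 g$)
$R = 4$ ($R = \frac{20}{5} = 20 \cdot \frac{1}{5} = 4$)
$B{\left(w \right)} = \left(-35 + w\right) \left(17 - 4 w\right)$ ($B{\left(w \right)} = \left(\left(-23 - 5 \left(-8 + w\right)\right) + w\right) \left(w - 35\right) = \left(\left(-23 - \left(-40 + 5 w\right)\right) + w\right) \left(-35 + w\right) = \left(\left(17 - 5 w\right) + w\right) \left(-35 + w\right) = \left(17 - 4 w\right) \left(-35 + w\right) = \left(-35 + w\right) \left(17 - 4 w\right)$)
$B{\left(R \right)} - -2913 = \left(-595 - 4 \cdot 4^{2} + 157 \cdot 4\right) - -2913 = \left(-595 - 64 + 628\right) + 2913 = -31 + 2913 = 2882$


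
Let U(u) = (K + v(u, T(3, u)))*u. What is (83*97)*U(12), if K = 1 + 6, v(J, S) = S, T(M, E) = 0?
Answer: 676284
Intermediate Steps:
K = 7
U(u) = 7*u (U(u) = (7 + 0)*u = 7*u)
(83*97)*U(12) = (83*97)*(7*12) = 8051*84 = 676284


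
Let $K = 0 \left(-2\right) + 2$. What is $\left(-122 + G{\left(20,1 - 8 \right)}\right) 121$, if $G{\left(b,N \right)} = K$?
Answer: $-14520$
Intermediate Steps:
$K = 2$ ($K = 0 + 2 = 2$)
$G{\left(b,N \right)} = 2$
$\left(-122 + G{\left(20,1 - 8 \right)}\right) 121 = \left(-122 + 2\right) 121 = \left(-120\right) 121 = -14520$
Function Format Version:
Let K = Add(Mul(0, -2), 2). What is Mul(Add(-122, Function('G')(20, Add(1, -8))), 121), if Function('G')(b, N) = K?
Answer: -14520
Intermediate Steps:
K = 2 (K = Add(0, 2) = 2)
Function('G')(b, N) = 2
Mul(Add(-122, Function('G')(20, Add(1, -8))), 121) = Mul(Add(-122, 2), 121) = Mul(-120, 121) = -14520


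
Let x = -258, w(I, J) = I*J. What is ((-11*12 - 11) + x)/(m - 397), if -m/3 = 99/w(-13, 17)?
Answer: 88621/87440 ≈ 1.0135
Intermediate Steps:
m = 297/221 (m = -297/((-13*17)) = -297/(-221) = -297*(-1)/221 = -3*(-99/221) = 297/221 ≈ 1.3439)
((-11*12 - 11) + x)/(m - 397) = ((-11*12 - 11) - 258)/(297/221 - 397) = ((-132 - 11) - 258)/(-87440/221) = (-143 - 258)*(-221/87440) = -401*(-221/87440) = 88621/87440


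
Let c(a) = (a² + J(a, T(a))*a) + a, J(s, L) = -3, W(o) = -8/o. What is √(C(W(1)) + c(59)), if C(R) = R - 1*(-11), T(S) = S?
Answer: 3*√374 ≈ 58.017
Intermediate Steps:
C(R) = 11 + R (C(R) = R + 11 = 11 + R)
c(a) = a² - 2*a (c(a) = (a² - 3*a) + a = a² - 2*a)
√(C(W(1)) + c(59)) = √((11 - 8/1) + 59*(-2 + 59)) = √((11 - 8*1) + 59*57) = √((11 - 8) + 3363) = √(3 + 3363) = √3366 = 3*√374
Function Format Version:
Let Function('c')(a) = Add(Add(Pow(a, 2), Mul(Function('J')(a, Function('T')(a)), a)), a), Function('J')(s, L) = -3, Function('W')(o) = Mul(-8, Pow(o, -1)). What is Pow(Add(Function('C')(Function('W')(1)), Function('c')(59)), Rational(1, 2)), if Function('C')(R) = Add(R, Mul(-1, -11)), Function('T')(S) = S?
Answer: Mul(3, Pow(374, Rational(1, 2))) ≈ 58.017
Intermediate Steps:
Function('C')(R) = Add(11, R) (Function('C')(R) = Add(R, 11) = Add(11, R))
Function('c')(a) = Add(Pow(a, 2), Mul(-2, a)) (Function('c')(a) = Add(Add(Pow(a, 2), Mul(-3, a)), a) = Add(Pow(a, 2), Mul(-2, a)))
Pow(Add(Function('C')(Function('W')(1)), Function('c')(59)), Rational(1, 2)) = Pow(Add(Add(11, Mul(-8, Pow(1, -1))), Mul(59, Add(-2, 59))), Rational(1, 2)) = Pow(Add(Add(11, Mul(-8, 1)), Mul(59, 57)), Rational(1, 2)) = Pow(Add(Add(11, -8), 3363), Rational(1, 2)) = Pow(Add(3, 3363), Rational(1, 2)) = Pow(3366, Rational(1, 2)) = Mul(3, Pow(374, Rational(1, 2)))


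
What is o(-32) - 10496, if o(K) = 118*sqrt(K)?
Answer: -10496 + 472*I*sqrt(2) ≈ -10496.0 + 667.51*I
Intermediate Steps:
o(-32) - 10496 = 118*sqrt(-32) - 10496 = 118*(4*I*sqrt(2)) - 10496 = 472*I*sqrt(2) - 10496 = -10496 + 472*I*sqrt(2)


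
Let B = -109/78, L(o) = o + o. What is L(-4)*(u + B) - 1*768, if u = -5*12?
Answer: -10796/39 ≈ -276.82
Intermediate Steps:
L(o) = 2*o
B = -109/78 (B = -109*1/78 = -109/78 ≈ -1.3974)
u = -60
L(-4)*(u + B) - 1*768 = (2*(-4))*(-60 - 109/78) - 1*768 = -8*(-4789/78) - 768 = 19156/39 - 768 = -10796/39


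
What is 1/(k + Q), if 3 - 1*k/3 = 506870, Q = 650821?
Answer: -1/869780 ≈ -1.1497e-6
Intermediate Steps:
k = -1520601 (k = 9 - 3*506870 = 9 - 1520610 = -1520601)
1/(k + Q) = 1/(-1520601 + 650821) = 1/(-869780) = -1/869780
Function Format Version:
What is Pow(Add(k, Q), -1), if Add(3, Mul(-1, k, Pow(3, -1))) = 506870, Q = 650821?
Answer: Rational(-1, 869780) ≈ -1.1497e-6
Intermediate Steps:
k = -1520601 (k = Add(9, Mul(-3, 506870)) = Add(9, -1520610) = -1520601)
Pow(Add(k, Q), -1) = Pow(Add(-1520601, 650821), -1) = Pow(-869780, -1) = Rational(-1, 869780)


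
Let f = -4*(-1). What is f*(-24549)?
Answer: -98196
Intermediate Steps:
f = 4
f*(-24549) = 4*(-24549) = -98196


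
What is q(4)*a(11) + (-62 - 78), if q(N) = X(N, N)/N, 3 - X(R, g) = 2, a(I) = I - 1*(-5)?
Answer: -136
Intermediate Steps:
a(I) = 5 + I (a(I) = I + 5 = 5 + I)
X(R, g) = 1 (X(R, g) = 3 - 1*2 = 3 - 2 = 1)
q(N) = 1/N
q(4)*a(11) + (-62 - 78) = (5 + 11)/4 + (-62 - 78) = (¼)*16 - 140 = 4 - 140 = -136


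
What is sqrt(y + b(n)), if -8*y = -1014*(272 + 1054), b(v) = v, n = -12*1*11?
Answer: sqrt(671754)/2 ≈ 409.80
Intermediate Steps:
n = -132 (n = -12*11 = -132)
y = 336141/2 (y = -(-507)*(272 + 1054)/4 = -(-507)*1326/4 = -1/8*(-1344564) = 336141/2 ≈ 1.6807e+5)
sqrt(y + b(n)) = sqrt(336141/2 - 132) = sqrt(335877/2) = sqrt(671754)/2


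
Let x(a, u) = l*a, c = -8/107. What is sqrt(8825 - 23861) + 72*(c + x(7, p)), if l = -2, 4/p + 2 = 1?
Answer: -108432/107 + 2*I*sqrt(3759) ≈ -1013.4 + 122.62*I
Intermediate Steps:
p = -4 (p = 4/(-2 + 1) = 4/(-1) = 4*(-1) = -4)
c = -8/107 (c = -8*1/107 = -8/107 ≈ -0.074766)
x(a, u) = -2*a
sqrt(8825 - 23861) + 72*(c + x(7, p)) = sqrt(8825 - 23861) + 72*(-8/107 - 2*7) = sqrt(-15036) + 72*(-8/107 - 14) = 2*I*sqrt(3759) + 72*(-1506/107) = 2*I*sqrt(3759) - 108432/107 = -108432/107 + 2*I*sqrt(3759)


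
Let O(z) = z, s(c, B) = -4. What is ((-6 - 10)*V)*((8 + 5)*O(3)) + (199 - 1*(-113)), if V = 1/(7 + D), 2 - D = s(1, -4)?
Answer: 264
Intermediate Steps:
D = 6 (D = 2 - 1*(-4) = 2 + 4 = 6)
V = 1/13 (V = 1/(7 + 6) = 1/13 ≈ 0.076923)
((-6 - 10)*V)*((8 + 5)*O(3)) + (199 - 1*(-113)) = ((-6 - 10)*(1/13))*((8 + 5)*3) + (199 - 1*(-113)) = (-16*1/13)*(13*3) + (199 + 113) = -16/13*39 + 312 = -48 + 312 = 264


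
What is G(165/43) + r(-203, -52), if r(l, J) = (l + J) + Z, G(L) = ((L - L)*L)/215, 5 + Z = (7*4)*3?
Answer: -176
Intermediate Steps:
Z = 79 (Z = -5 + (7*4)*3 = -5 + 28*3 = -5 + 84 = 79)
G(L) = 0 (G(L) = (0*L)*(1/215) = 0*(1/215) = 0)
r(l, J) = 79 + J + l (r(l, J) = (l + J) + 79 = (J + l) + 79 = 79 + J + l)
G(165/43) + r(-203, -52) = 0 + (79 - 52 - 203) = 0 - 176 = -176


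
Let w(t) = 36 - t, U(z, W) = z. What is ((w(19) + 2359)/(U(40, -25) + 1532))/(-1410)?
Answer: -33/30785 ≈ -0.0010720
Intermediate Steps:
((w(19) + 2359)/(U(40, -25) + 1532))/(-1410) = (((36 - 1*19) + 2359)/(40 + 1532))/(-1410) = (((36 - 19) + 2359)/1572)*(-1/1410) = ((17 + 2359)*(1/1572))*(-1/1410) = (2376*(1/1572))*(-1/1410) = (198/131)*(-1/1410) = -33/30785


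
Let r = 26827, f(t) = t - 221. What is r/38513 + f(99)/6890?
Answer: 90069722/132677285 ≈ 0.67886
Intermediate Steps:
f(t) = -221 + t
r/38513 + f(99)/6890 = 26827/38513 + (-221 + 99)/6890 = 26827*(1/38513) - 122*1/6890 = 26827/38513 - 61/3445 = 90069722/132677285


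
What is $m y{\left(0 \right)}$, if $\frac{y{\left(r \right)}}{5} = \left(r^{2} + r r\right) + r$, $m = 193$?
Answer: $0$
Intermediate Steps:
$y{\left(r \right)} = 5 r + 10 r^{2}$ ($y{\left(r \right)} = 5 \left(\left(r^{2} + r r\right) + r\right) = 5 \left(\left(r^{2} + r^{2}\right) + r\right) = 5 \left(2 r^{2} + r\right) = 5 \left(r + 2 r^{2}\right) = 5 r + 10 r^{2}$)
$m y{\left(0 \right)} = 193 \cdot 5 \cdot 0 \left(1 + 2 \cdot 0\right) = 193 \cdot 5 \cdot 0 \left(1 + 0\right) = 193 \cdot 5 \cdot 0 \cdot 1 = 193 \cdot 0 = 0$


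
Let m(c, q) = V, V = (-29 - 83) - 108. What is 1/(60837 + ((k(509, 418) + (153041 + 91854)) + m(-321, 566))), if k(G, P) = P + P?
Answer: 1/306348 ≈ 3.2643e-6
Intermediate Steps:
k(G, P) = 2*P
V = -220 (V = -112 - 108 = -220)
m(c, q) = -220
1/(60837 + ((k(509, 418) + (153041 + 91854)) + m(-321, 566))) = 1/(60837 + ((2*418 + (153041 + 91854)) - 220)) = 1/(60837 + ((836 + 244895) - 220)) = 1/(60837 + (245731 - 220)) = 1/(60837 + 245511) = 1/306348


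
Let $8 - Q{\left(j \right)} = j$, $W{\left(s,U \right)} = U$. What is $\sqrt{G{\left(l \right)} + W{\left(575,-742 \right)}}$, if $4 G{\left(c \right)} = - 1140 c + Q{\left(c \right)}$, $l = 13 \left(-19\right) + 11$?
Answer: $\sqrt{66579} \approx 258.03$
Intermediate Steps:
$Q{\left(j \right)} = 8 - j$
$l = -236$ ($l = -247 + 11 = -236$)
$G{\left(c \right)} = 2 - \frac{1141 c}{4}$ ($G{\left(c \right)} = \frac{- 1140 c - \left(-8 + c\right)}{4} = \frac{8 - 1141 c}{4} = 2 - \frac{1141 c}{4}$)
$\sqrt{G{\left(l \right)} + W{\left(575,-742 \right)}} = \sqrt{\left(2 - -67319\right) - 742} = \sqrt{\left(2 + 67319\right) - 742} = \sqrt{67321 - 742} = \sqrt{66579}$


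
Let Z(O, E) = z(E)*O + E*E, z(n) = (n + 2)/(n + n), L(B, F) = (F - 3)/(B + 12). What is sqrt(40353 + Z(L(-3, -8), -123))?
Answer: sqrt(30217610982)/738 ≈ 235.54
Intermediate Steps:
L(B, F) = (-3 + F)/(12 + B)
z(n) = (2 + n)/(2*n) (z(n) = (2 + n)/((2*n)) = (2 + n)*(1/(2*n)) = (2 + n)/(2*n))
Z(O, E) = E**2 + O*(2 + E)/(2*E) (Z(O, E) = ((2 + E)/(2*E))*O + E*E = O*(2 + E)/(2*E) + E**2 = E**2 + O*(2 + E)/(2*E))
sqrt(40353 + Z(L(-3, -8), -123)) = sqrt(40353 + ((-123)**2 + ((-3 - 8)/(12 - 3))/2 + ((-3 - 8)/(12 - 3))/(-123))) = sqrt(40353 + (15129 + (-11/9)/2 + (-11/9)*(-1/123))) = sqrt(40353 + (15129 + ((1/9)*(-11))/2 + ((1/9)*(-11))*(-1/123))) = sqrt(40353 + (15129 + (1/2)*(-11/9) - 11/9*(-1/123))) = sqrt(40353 + (15129 - 11/18 + 11/1107)) = sqrt(40353 + 33494275/2214) = sqrt(122835817/2214) = sqrt(30217610982)/738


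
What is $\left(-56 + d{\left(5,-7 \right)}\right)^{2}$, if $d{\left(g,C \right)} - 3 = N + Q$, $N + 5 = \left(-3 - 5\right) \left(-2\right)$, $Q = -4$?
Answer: $2116$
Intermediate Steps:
$N = 11$ ($N = -5 + \left(-3 - 5\right) \left(-2\right) = -5 - -16 = -5 + 16 = 11$)
$d{\left(g,C \right)} = 10$ ($d{\left(g,C \right)} = 3 + \left(11 - 4\right) = 3 + 7 = 10$)
$\left(-56 + d{\left(5,-7 \right)}\right)^{2} = \left(-56 + 10\right)^{2} = \left(-46\right)^{2} = 2116$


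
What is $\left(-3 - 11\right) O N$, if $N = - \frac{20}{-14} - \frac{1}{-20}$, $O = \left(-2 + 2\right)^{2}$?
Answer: $0$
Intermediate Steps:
$O = 0$ ($O = 0^{2} = 0$)
$N = \frac{207}{140}$ ($N = \left(-20\right) \left(- \frac{1}{14}\right) - - \frac{1}{20} = \frac{10}{7} + \frac{1}{20} = \frac{207}{140} \approx 1.4786$)
$\left(-3 - 11\right) O N = \left(-3 - 11\right) 0 \cdot \frac{207}{140} = \left(-14\right) 0 \cdot \frac{207}{140} = 0 \cdot \frac{207}{140} = 0$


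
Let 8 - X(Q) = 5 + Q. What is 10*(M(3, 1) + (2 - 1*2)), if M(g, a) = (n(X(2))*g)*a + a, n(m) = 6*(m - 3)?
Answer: -350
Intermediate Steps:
X(Q) = 3 - Q (X(Q) = 8 - (5 + Q) = 8 + (-5 - Q) = 3 - Q)
n(m) = -18 + 6*m (n(m) = 6*(-3 + m) = -18 + 6*m)
M(g, a) = a - 12*a*g (M(g, a) = ((-18 + 6*(3 - 1*2))*g)*a + a = ((-18 + 6*(3 - 2))*g)*a + a = ((-18 + 6*1)*g)*a + a = ((-18 + 6)*g)*a + a = (-12*g)*a + a = -12*a*g + a = a - 12*a*g)
10*(M(3, 1) + (2 - 1*2)) = 10*(1*(1 - 12*3) + (2 - 1*2)) = 10*(1*(1 - 36) + (2 - 2)) = 10*(1*(-35) + 0) = 10*(-35 + 0) = 10*(-35) = -350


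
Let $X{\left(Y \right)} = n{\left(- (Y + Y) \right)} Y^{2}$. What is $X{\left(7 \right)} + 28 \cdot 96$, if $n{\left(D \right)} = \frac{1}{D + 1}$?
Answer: $\frac{34895}{13} \approx 2684.2$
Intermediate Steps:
$n{\left(D \right)} = \frac{1}{1 + D}$
$X{\left(Y \right)} = \frac{Y^{2}}{1 - 2 Y}$ ($X{\left(Y \right)} = \frac{Y^{2}}{1 - \left(Y + Y\right)} = \frac{Y^{2}}{1 - 2 Y}$)
$X{\left(7 \right)} + 28 \cdot 96 = - \frac{7^{2}}{-1 + 2 \cdot 7} + 28 \cdot 96 = \left(-1\right) 49 \frac{1}{-1 + 14} + 2688 = \left(-1\right) 49 \cdot \frac{1}{13} + 2688 = - \frac{49}{13} + 2688 = \frac{34895}{13}$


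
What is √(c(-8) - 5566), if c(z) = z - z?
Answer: 11*I*√46 ≈ 74.606*I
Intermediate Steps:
c(z) = 0
√(c(-8) - 5566) = √(0 - 5566) = √(-5566) = 11*I*√46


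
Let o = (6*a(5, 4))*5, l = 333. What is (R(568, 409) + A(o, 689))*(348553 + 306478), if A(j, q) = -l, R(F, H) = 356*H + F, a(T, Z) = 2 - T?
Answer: 95529066009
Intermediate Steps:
R(F, H) = F + 356*H
o = -90 (o = (6*(2 - 1*5))*5 = (6*(2 - 5))*5 = (6*(-3))*5 = -18*5 = -90)
A(j, q) = -333 (A(j, q) = -1*333 = -333)
(R(568, 409) + A(o, 689))*(348553 + 306478) = ((568 + 356*409) - 333)*(348553 + 306478) = ((568 + 145604) - 333)*655031 = (146172 - 333)*655031 = 145839*655031 = 95529066009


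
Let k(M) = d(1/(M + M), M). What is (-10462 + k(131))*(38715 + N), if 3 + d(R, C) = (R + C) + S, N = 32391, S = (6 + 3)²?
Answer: -95505490605/131 ≈ -7.2905e+8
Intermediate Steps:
S = 81 (S = 9² = 81)
d(R, C) = 78 + C + R (d(R, C) = -3 + ((R + C) + 81) = -3 + ((C + R) + 81) = -3 + (81 + C + R) = 78 + C + R)
k(M) = 78 + M + 1/(2*M) (k(M) = 78 + M + 1/(M + M) = 78 + M + 1/(2*M))
(-10462 + k(131))*(38715 + N) = (-10462 + (78 + 131 + (½)/131))*(38715 + 32391) = (-10462 + (78 + 131 + (½)*(1/131)))*71106 = (-10462 + (78 + 131 + 1/262))*71106 = (-10462 + 54759/262)*71106 = -2686285/262*71106 = -95505490605/131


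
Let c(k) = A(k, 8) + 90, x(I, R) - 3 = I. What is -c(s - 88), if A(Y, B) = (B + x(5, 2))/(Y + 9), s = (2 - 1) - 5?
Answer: -7454/83 ≈ -89.807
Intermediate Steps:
x(I, R) = 3 + I
s = -4 (s = 1 - 5 = -4)
A(Y, B) = (8 + B)/(9 + Y) (A(Y, B) = (B + (3 + 5))/(Y + 9) = (B + 8)/(9 + Y) = (8 + B)/(9 + Y))
c(k) = 90 + 16/(9 + k) (c(k) = (8 + 8)/(9 + k) + 90 = 16/(9 + k) + 90 = 90 + 16/(9 + k))
-c(s - 88) = -2*(413 + 45*(-4 - 88))/(9 + (-4 - 88)) = -2*(413 + 45*(-92))/(9 - 92) = -2*(413 - 4140)/(-83) = -2*(-1)*(-3727)/83 = -1*7454/83 = -7454/83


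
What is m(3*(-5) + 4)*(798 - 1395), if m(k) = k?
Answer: 6567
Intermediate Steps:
m(3*(-5) + 4)*(798 - 1395) = (3*(-5) + 4)*(798 - 1395) = (-15 + 4)*(-597) = -11*(-597) = 6567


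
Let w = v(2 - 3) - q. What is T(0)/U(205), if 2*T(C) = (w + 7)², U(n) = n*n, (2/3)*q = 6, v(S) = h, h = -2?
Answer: 8/42025 ≈ 0.00019036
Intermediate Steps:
v(S) = -2
q = 9 (q = (3/2)*6 = 9)
w = -11 (w = -2 - 1*9 = -2 - 9 = -11)
U(n) = n²
T(C) = 8 (T(C) = (-11 + 7)²/2 = (½)*(-4)² = (½)*16 = 8)
T(0)/U(205) = 8/(205²) = 8/42025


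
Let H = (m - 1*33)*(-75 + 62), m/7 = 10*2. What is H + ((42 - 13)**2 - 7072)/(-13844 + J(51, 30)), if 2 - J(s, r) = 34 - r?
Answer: -19253555/13846 ≈ -1390.6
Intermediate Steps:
J(s, r) = -32 + r (J(s, r) = 2 - (34 - r) = 2 + (-34 + r) = -32 + r)
m = 140 (m = 7*(10*2) = 7*20 = 140)
H = -1391 (H = (140 - 1*33)*(-75 + 62) = (140 - 33)*(-13) = 107*(-13) = -1391)
H + ((42 - 13)**2 - 7072)/(-13844 + J(51, 30)) = -1391 + ((42 - 13)**2 - 7072)/(-13844 + (-32 + 30)) = -1391 + (29**2 - 7072)/(-13844 - 2) = -1391 + (841 - 7072)/(-13846) = -1391 - 6231*(-1/13846) = -1391 + 6231/13846 = -19253555/13846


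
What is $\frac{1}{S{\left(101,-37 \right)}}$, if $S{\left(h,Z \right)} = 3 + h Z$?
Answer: $- \frac{1}{3734} \approx -0.00026781$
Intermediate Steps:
$S{\left(h,Z \right)} = 3 + Z h$
$\frac{1}{S{\left(101,-37 \right)}} = \frac{1}{3 - 3737} = \frac{1}{-3734} = - \frac{1}{3734}$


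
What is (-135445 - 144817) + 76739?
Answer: -203523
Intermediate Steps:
(-135445 - 144817) + 76739 = -280262 + 76739 = -203523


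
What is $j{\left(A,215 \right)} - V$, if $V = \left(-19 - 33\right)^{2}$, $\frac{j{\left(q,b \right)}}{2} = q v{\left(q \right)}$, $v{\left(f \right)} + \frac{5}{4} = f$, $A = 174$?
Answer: $57413$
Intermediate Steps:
$v{\left(f \right)} = - \frac{5}{4} + f$
$j{\left(q,b \right)} = 2 q \left(- \frac{5}{4} + q\right)$
$V = 2704$ ($V = \left(-52\right)^{2} = 2704$)
$j{\left(A,215 \right)} - V = \frac{1}{2} \cdot 174 \left(-5 + 4 \cdot 174\right) - 2704 = \frac{1}{2} \cdot 174 \left(-5 + 696\right) - 2704 = \frac{1}{2} \cdot 174 \cdot 691 - 2704 = 60117 - 2704 = 57413$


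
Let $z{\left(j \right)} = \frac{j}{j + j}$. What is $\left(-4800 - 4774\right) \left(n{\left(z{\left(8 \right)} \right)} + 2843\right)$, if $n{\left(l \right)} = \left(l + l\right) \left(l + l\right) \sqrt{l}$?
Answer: $-27218882 - 4787 \sqrt{2} \approx -2.7226 \cdot 10^{7}$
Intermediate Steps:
$z{\left(j \right)} = \frac{1}{2}$ ($z{\left(j \right)} = \frac{j}{2 j} = j \frac{1}{2 j} = \frac{1}{2}$)
$n{\left(l \right)} = 4 l^{\frac{5}{2}}$ ($n{\left(l \right)} = 2 l 2 l \sqrt{l} = 4 l^{2} \sqrt{l} = 4 l^{\frac{5}{2}}$)
$\left(-4800 - 4774\right) \left(n{\left(z{\left(8 \right)} \right)} + 2843\right) = \left(-4800 - 4774\right) \left(\frac{4}{4 \sqrt{2}} + 2843\right) = - 9574 \left(4 \frac{\sqrt{2}}{8} + 2843\right) = - 9574 \left(\frac{\sqrt{2}}{2} + 2843\right) = - 9574 \left(2843 + \frac{\sqrt{2}}{2}\right) = -27218882 - 4787 \sqrt{2}$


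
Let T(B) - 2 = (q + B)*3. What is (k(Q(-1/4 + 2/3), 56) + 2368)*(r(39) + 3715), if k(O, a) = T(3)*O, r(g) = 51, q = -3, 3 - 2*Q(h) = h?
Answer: 53565701/6 ≈ 8.9276e+6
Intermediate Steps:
Q(h) = 3/2 - h/2
T(B) = -7 + 3*B (T(B) = 2 + (-3 + B)*3 = 2 + (-9 + 3*B) = -7 + 3*B)
k(O, a) = 2*O (k(O, a) = (-7 + 3*3)*O = (-7 + 9)*O = 2*O)
(k(Q(-1/4 + 2/3), 56) + 2368)*(r(39) + 3715) = (2*(3/2 - (-1/4 + 2/3)/2) + 2368)*(51 + 3715) = (2*(3/2 - (-1*1/4 + 2*(1/3))/2) + 2368)*3766 = (2*(3/2 - (-1/4 + 2/3)/2) + 2368)*3766 = (2*(3/2 - 1/2*5/12) + 2368)*3766 = (2*(3/2 - 5/24) + 2368)*3766 = (2*(31/24) + 2368)*3766 = (31/12 + 2368)*3766 = (28447/12)*3766 = 53565701/6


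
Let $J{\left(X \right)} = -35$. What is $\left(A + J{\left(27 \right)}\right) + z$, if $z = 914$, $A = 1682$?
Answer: $2561$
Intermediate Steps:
$\left(A + J{\left(27 \right)}\right) + z = \left(1682 - 35\right) + 914 = 1647 + 914 = 2561$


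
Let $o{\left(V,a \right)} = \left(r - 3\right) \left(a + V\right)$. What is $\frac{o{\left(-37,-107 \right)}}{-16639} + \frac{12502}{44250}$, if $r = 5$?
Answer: $\frac{110382389}{368137875} \approx 0.29984$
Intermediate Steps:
$o{\left(V,a \right)} = 2 V + 2 a$ ($o{\left(V,a \right)} = \left(5 - 3\right) \left(a + V\right) = 2 \left(V + a\right) = 2 V + 2 a$)
$\frac{o{\left(-37,-107 \right)}}{-16639} + \frac{12502}{44250} = \frac{2 \left(-37\right) + 2 \left(-107\right)}{-16639} + \frac{12502}{44250} = \left(-74 - 214\right) \left(- \frac{1}{16639}\right) + 12502 \cdot \frac{1}{44250} = \left(-288\right) \left(- \frac{1}{16639}\right) + \frac{6251}{22125} = \frac{288}{16639} + \frac{6251}{22125} = \frac{110382389}{368137875}$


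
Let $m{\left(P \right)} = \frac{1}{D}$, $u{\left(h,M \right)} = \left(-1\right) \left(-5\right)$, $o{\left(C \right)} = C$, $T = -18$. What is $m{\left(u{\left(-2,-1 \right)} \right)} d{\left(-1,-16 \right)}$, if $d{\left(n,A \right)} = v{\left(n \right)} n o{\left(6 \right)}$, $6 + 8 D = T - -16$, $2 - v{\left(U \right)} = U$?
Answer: $18$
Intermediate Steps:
$v{\left(U \right)} = 2 - U$
$D = -1$ ($D = - \frac{3}{4} + \frac{-18 - -16}{8} = - \frac{3}{4} + \frac{-18 + 16}{8} = - \frac{3}{4} + \frac{1}{8} \left(-2\right) = - \frac{3}{4} - \frac{1}{4} = -1$)
$u{\left(h,M \right)} = 5$
$d{\left(n,A \right)} = 6 n \left(2 - n\right)$ ($d{\left(n,A \right)} = \left(2 - n\right) n 6 = n \left(2 - n\right) 6 = 6 n \left(2 - n\right)$)
$m{\left(P \right)} = -1$ ($m{\left(P \right)} = \frac{1}{-1} = -1$)
$m{\left(u{\left(-2,-1 \right)} \right)} d{\left(-1,-16 \right)} = - 6 \left(-1\right) \left(2 - -1\right) = - 6 \left(-1\right) \left(2 + 1\right) = - 6 \left(-1\right) 3 = \left(-1\right) \left(-18\right) = 18$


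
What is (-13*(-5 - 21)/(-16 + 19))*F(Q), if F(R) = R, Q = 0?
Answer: 0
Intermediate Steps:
(-13*(-5 - 21)/(-16 + 19))*F(Q) = -13*(-5 - 21)/(-16 + 19)*0 = -(-338)/3*0 = -13*(-26/3)*0 = (338/3)*0 = 0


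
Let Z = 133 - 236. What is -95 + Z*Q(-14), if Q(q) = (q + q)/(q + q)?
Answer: -198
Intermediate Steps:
Z = -103
Q(q) = 1 (Q(q) = (2*q)/((2*q)) = (2*q)*(1/(2*q)) = 1)
-95 + Z*Q(-14) = -95 - 103*1 = -95 - 103 = -198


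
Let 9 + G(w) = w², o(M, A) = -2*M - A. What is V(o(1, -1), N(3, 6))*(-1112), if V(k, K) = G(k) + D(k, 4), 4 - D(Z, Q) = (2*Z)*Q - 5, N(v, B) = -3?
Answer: -10008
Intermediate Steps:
o(M, A) = -A - 2*M
G(w) = -9 + w²
D(Z, Q) = 9 - 2*Q*Z (D(Z, Q) = 4 - ((2*Z)*Q - 5) = 4 - (2*Q*Z - 5) = 4 - (-5 + 2*Q*Z) = 4 + (5 - 2*Q*Z) = 9 - 2*Q*Z)
V(k, K) = k² - 8*k (V(k, K) = (-9 + k²) + (9 - 2*4*k) = (-9 + k²) + (9 - 8*k) = k² - 8*k)
V(o(1, -1), N(3, 6))*(-1112) = ((-1*(-1) - 2*1)*(-8 + (-1*(-1) - 2*1)))*(-1112) = ((1 - 2)*(-8 + (1 - 2)))*(-1112) = -(-8 - 1)*(-1112) = -1*(-9)*(-1112) = 9*(-1112) = -10008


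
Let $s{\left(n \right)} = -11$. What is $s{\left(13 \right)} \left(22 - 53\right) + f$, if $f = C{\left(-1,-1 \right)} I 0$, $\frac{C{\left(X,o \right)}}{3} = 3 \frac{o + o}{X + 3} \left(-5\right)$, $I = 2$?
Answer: $341$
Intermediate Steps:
$C{\left(X,o \right)} = - \frac{90 o}{3 + X}$ ($C{\left(X,o \right)} = 3 \cdot 3 \frac{o + o}{X + 3} \left(-5\right) = 3 \cdot 3 \frac{2 o}{3 + X} \left(-5\right) = 3 \frac{6 o}{3 + X} \left(-5\right) = 3 \left(- \frac{30 o}{3 + X}\right) = - \frac{90 o}{3 + X}$)
$f = 0$ ($f = \left(-90\right) \left(-1\right) \frac{1}{3 - 1} \cdot 2 \cdot 0 = \left(-90\right) \left(-1\right) \frac{1}{2} \cdot 2 \cdot 0 = 45 \cdot 2 \cdot 0 = 90 \cdot 0 = 0$)
$s{\left(13 \right)} \left(22 - 53\right) + f = - 11 \left(22 - 53\right) + 0 = \left(-11\right) \left(-31\right) + 0 = 341 + 0 = 341$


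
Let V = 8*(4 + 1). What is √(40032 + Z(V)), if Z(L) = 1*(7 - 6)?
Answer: 7*√817 ≈ 200.08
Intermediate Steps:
V = 40 (V = 8*5 = 40)
Z(L) = 1 (Z(L) = 1*1 = 1)
√(40032 + Z(V)) = √(40032 + 1) = √40033 = 7*√817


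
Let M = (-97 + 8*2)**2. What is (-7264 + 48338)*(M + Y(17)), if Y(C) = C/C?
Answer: 269527588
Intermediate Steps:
M = 6561 (M = (-97 + 16)**2 = (-81)**2 = 6561)
Y(C) = 1
(-7264 + 48338)*(M + Y(17)) = (-7264 + 48338)*(6561 + 1) = 41074*6562 = 269527588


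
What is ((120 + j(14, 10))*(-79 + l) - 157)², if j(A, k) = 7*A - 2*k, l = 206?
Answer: 624450121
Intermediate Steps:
j(A, k) = -2*k + 7*A
((120 + j(14, 10))*(-79 + l) - 157)² = ((120 + (-2*10 + 7*14))*(-79 + 206) - 157)² = ((120 + (-20 + 98))*127 - 157)² = ((120 + 78)*127 - 157)² = (198*127 - 157)² = (25146 - 157)² = 24989² = 624450121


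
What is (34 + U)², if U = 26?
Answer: 3600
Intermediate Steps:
(34 + U)² = (34 + 26)² = 60² = 3600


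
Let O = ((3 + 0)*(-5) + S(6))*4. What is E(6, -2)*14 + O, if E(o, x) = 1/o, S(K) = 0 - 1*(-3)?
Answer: -137/3 ≈ -45.667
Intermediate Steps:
S(K) = 3 (S(K) = 0 + 3 = 3)
O = -48 (O = ((3 + 0)*(-5) + 3)*4 = (3*(-5) + 3)*4 = (-15 + 3)*4 = -12*4 = -48)
E(6, -2)*14 + O = 14/6 - 48 = (1/6)*14 - 48 = 7/3 - 48 = -137/3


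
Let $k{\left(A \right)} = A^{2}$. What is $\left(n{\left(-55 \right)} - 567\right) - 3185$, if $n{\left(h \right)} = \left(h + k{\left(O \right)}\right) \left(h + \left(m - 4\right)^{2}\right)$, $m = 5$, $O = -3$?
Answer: $-1268$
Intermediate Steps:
$n{\left(h \right)} = \left(1 + h\right) \left(9 + h\right)$ ($n{\left(h \right)} = \left(h + \left(-3\right)^{2}\right) \left(h + \left(5 - 4\right)^{2}\right) = \left(h + 9\right) \left(h + 1^{2}\right) = \left(9 + h\right) \left(h + 1\right) = \left(9 + h\right) \left(1 + h\right) = \left(1 + h\right) \left(9 + h\right)$)
$\left(n{\left(-55 \right)} - 567\right) - 3185 = \left(\left(9 + \left(-55\right)^{2} + 10 \left(-55\right)\right) - 567\right) - 3185 = \left(\left(9 + 3025 - 550\right) - 567\right) - 3185 = \left(2484 - 567\right) - 3185 = 1917 - 3185 = -1268$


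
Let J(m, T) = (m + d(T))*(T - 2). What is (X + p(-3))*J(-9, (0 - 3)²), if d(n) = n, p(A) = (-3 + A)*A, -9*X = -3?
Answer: 0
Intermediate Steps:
X = ⅓ (X = -⅑*(-3) = ⅓ ≈ 0.33333)
p(A) = A*(-3 + A)
J(m, T) = (-2 + T)*(T + m) (J(m, T) = (m + T)*(T - 2) = (T + m)*(-2 + T) = (-2 + T)*(T + m))
(X + p(-3))*J(-9, (0 - 3)²) = (⅓ - 3*(-3 - 3))*(((0 - 3)²)² - 2*(0 - 3)² - 2*(-9) + (0 - 3)²*(-9)) = (⅓ - 3*(-6))*(((-3)²)² - 2*(-3)² + 18 + (-3)²*(-9)) = (⅓ + 18)*(9² - 2*9 + 18 + 9*(-9)) = 55*(81 - 18 + 18 - 81)/3 = (55/3)*0 = 0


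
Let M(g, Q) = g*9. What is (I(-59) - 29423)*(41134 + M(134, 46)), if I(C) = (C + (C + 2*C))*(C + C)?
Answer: -66685500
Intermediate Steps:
I(C) = 8*C² (I(C) = (C + 3*C)*(2*C) = (4*C)*(2*C) = 8*C²)
M(g, Q) = 9*g
(I(-59) - 29423)*(41134 + M(134, 46)) = (8*(-59)² - 29423)*(41134 + 9*134) = (8*3481 - 29423)*(41134 + 1206) = (27848 - 29423)*42340 = -1575*42340 = -66685500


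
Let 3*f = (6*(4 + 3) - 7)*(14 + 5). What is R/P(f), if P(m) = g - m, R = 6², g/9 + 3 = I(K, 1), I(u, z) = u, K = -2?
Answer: -27/200 ≈ -0.13500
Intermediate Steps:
g = -45 (g = -27 + 9*(-2) = -27 - 18 = -45)
f = 665/3 (f = ((6*(4 + 3) - 7)*(14 + 5))/3 = ((6*7 - 7)*19)/3 = ((42 - 7)*19)/3 = (35*19)/3 = (⅓)*665 = 665/3 ≈ 221.67)
R = 36
P(m) = -45 - m
R/P(f) = 36/(-45 - 1*665/3) = 36/(-45 - 665/3) = 36/(-800/3) = 36*(-3/800) = -27/200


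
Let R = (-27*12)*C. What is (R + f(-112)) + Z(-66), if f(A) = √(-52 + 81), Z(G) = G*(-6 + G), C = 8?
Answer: 2160 + √29 ≈ 2165.4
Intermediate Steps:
f(A) = √29
R = -2592 (R = -27*12*8 = -324*8 = -2592)
(R + f(-112)) + Z(-66) = (-2592 + √29) - 66*(-6 - 66) = (-2592 + √29) - 66*(-72) = (-2592 + √29) + 4752 = 2160 + √29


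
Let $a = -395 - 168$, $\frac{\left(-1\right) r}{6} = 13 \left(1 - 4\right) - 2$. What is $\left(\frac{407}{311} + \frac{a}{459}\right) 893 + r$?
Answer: $\frac{45582214}{142749} \approx 319.32$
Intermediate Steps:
$r = 246$ ($r = - 6 \left(13 \left(1 - 4\right) - 2\right) = - 6 \left(13 \left(-3\right) - 2\right) = - 6 \left(-39 - 2\right) = \left(-6\right) \left(-41\right) = 246$)
$a = -563$ ($a = -395 - 168 = -563$)
$\left(\frac{407}{311} + \frac{a}{459}\right) 893 + r = \left(\frac{407}{311} - \frac{563}{459}\right) 893 + 246 = \frac{11720}{142749} \cdot 893 + 246 = \frac{10465960}{142749} + 246 = \frac{45582214}{142749}$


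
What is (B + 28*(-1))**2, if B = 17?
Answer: 121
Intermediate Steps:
(B + 28*(-1))**2 = (17 + 28*(-1))**2 = (17 - 28)**2 = (-11)**2 = 121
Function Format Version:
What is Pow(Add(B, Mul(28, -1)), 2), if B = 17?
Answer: 121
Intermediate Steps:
Pow(Add(B, Mul(28, -1)), 2) = Pow(Add(17, Mul(28, -1)), 2) = Pow(Add(17, -28), 2) = Pow(-11, 2) = 121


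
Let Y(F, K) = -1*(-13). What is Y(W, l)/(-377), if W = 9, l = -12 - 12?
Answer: -1/29 ≈ -0.034483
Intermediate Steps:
l = -24
Y(F, K) = 13
Y(W, l)/(-377) = 13/(-377) = 13*(-1/377) = -1/29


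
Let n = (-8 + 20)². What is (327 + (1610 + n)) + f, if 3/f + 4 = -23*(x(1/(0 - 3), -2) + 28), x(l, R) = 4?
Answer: 1539937/740 ≈ 2081.0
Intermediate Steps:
n = 144 (n = 12² = 144)
f = -3/740 (f = 3/(-4 - 23*(4 + 28)) = 3/(-4 - 23*32) = 3/(-4 - 736) = 3/(-740) = 3*(-1/740) = -3/740 ≈ -0.0040541)
(327 + (1610 + n)) + f = (327 + (1610 + 144)) - 3/740 = (327 + 1754) - 3/740 = 2081 - 3/740 = 1539937/740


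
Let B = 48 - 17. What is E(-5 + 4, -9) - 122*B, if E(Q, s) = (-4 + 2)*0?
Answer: -3782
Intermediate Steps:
B = 31
E(Q, s) = 0 (E(Q, s) = -2*0 = 0)
E(-5 + 4, -9) - 122*B = 0 - 122*31 = 0 - 3782 = -3782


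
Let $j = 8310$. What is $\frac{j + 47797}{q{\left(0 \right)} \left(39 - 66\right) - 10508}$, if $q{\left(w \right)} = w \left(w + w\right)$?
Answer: $- \frac{56107}{10508} \approx -5.3395$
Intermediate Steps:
$q{\left(w \right)} = 2 w^{2}$ ($q{\left(w \right)} = w 2 w = 2 w^{2}$)
$\frac{j + 47797}{q{\left(0 \right)} \left(39 - 66\right) - 10508} = \frac{8310 + 47797}{2 \cdot 0^{2} \left(39 - 66\right) - 10508} = \frac{56107}{2 \cdot 0 \left(-27\right) - 10508} = \frac{56107}{0 \left(-27\right) - 10508} = \frac{56107}{0 - 10508} = \frac{56107}{-10508} = 56107 \left(- \frac{1}{10508}\right) = - \frac{56107}{10508}$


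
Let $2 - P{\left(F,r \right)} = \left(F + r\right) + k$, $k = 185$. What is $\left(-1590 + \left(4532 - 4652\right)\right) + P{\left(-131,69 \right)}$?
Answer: $-1831$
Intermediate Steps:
$P{\left(F,r \right)} = -183 - F - r$ ($P{\left(F,r \right)} = 2 - \left(\left(F + r\right) + 185\right) = 2 - \left(185 + F + r\right) = -183 - F - r$)
$\left(-1590 + \left(4532 - 4652\right)\right) + P{\left(-131,69 \right)} = \left(-1590 + \left(4532 - 4652\right)\right) - 121 = \left(-1590 - 120\right) - 121 = -1710 - 121 = -1831$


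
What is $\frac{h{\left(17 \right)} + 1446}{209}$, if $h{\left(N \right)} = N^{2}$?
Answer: $\frac{1735}{209} \approx 8.3014$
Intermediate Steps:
$\frac{h{\left(17 \right)} + 1446}{209} = \frac{17^{2} + 1446}{209} = \left(289 + 1446\right) \frac{1}{209} = 1735 \cdot \frac{1}{209} = \frac{1735}{209}$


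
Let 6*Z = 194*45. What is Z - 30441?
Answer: -28986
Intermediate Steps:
Z = 1455 (Z = (194*45)/6 = (⅙)*8730 = 1455)
Z - 30441 = 1455 - 30441 = -28986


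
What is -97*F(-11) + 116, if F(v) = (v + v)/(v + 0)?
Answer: -78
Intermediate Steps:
F(v) = 2 (F(v) = (2*v)/v = 2)
-97*F(-11) + 116 = -97*2 + 116 = -194 + 116 = -78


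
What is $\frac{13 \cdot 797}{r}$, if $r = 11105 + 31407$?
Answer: $\frac{10361}{42512} \approx 0.24372$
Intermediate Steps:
$r = 42512$
$\frac{13 \cdot 797}{r} = \frac{13 \cdot 797}{42512} = 10361 \cdot \frac{1}{42512} = \frac{10361}{42512}$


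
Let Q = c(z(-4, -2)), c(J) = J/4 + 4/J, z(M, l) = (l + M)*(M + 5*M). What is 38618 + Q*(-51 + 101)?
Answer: 727549/18 ≈ 40419.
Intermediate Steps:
z(M, l) = 6*M*(M + l) (z(M, l) = (M + l)*(6*M) = 6*M*(M + l))
c(J) = 4/J + J/4 (c(J) = J*(¼) + 4/J = J/4 + 4/J = 4/J + J/4)
Q = 1297/36 (Q = 4/((6*(-4)*(-4 - 2))) + (6*(-4)*(-4 - 2))/4 = 4/((6*(-4)*(-6))) + (6*(-4)*(-6))/4 = 4/144 + (¼)*144 = 4*(1/144) + 36 = 1/36 + 36 = 1297/36 ≈ 36.028)
38618 + Q*(-51 + 101) = 38618 + 1297*(-51 + 101)/36 = 38618 + (1297/36)*50 = 38618 + 32425/18 = 727549/18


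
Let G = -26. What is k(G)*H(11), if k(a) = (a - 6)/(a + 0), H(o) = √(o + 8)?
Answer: 16*√19/13 ≈ 5.3648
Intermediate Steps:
H(o) = √(8 + o)
k(a) = (-6 + a)/a
k(G)*H(11) = ((-6 - 26)/(-26))*√(8 + 11) = (-1/26*(-32))*√19 = 16*√19/13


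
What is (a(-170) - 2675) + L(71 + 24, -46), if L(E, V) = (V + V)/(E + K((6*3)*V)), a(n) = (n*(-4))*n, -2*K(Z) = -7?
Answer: -23300359/197 ≈ -1.1828e+5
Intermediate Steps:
K(Z) = 7/2 (K(Z) = -½*(-7) = 7/2)
a(n) = -4*n² (a(n) = (-4*n)*n = -4*n²)
L(E, V) = 2*V/(7/2 + E) (L(E, V) = (V + V)/(E + 7/2) = (2*V)/(7/2 + E) = 2*V/(7/2 + E))
(a(-170) - 2675) + L(71 + 24, -46) = (-4*(-170)² - 2675) + 4*(-46)/(7 + 2*(71 + 24)) = (-4*28900 - 2675) + 4*(-46)/(7 + 2*95) = (-115600 - 2675) + 4*(-46)/(7 + 190) = -118275 + 4*(-46)/197 = -118275 + 4*(-46)*(1/197) = -118275 - 184/197 = -23300359/197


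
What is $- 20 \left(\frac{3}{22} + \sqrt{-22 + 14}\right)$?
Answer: $- \frac{30}{11} - 40 i \sqrt{2} \approx -2.7273 - 56.569 i$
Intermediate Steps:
$- 20 \left(\frac{3}{22} + \sqrt{-22 + 14}\right) = - 20 \left(3 \cdot \frac{1}{22} + \sqrt{-8}\right) = - 20 \left(\frac{3}{22} + 2 i \sqrt{2}\right) = - \frac{30}{11} - 40 i \sqrt{2}$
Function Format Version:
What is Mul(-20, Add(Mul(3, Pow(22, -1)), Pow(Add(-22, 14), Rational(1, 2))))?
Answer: Add(Rational(-30, 11), Mul(-40, I, Pow(2, Rational(1, 2)))) ≈ Add(-2.7273, Mul(-56.569, I))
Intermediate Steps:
Mul(-20, Add(Mul(3, Pow(22, -1)), Pow(Add(-22, 14), Rational(1, 2)))) = Mul(-20, Add(Mul(3, Rational(1, 22)), Pow(-8, Rational(1, 2)))) = Mul(-20, Add(Rational(3, 22), Mul(2, I, Pow(2, Rational(1, 2))))) = Add(Rational(-30, 11), Mul(-40, I, Pow(2, Rational(1, 2))))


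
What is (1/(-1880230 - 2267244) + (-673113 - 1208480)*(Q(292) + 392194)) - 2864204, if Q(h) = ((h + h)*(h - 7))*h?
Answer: -382331885073184023965/4147474 ≈ -9.2184e+13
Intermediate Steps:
Q(h) = 2*h**2*(-7 + h) (Q(h) = ((2*h)*(-7 + h))*h = (2*h*(-7 + h))*h = 2*h**2*(-7 + h))
(1/(-1880230 - 2267244) + (-673113 - 1208480)*(Q(292) + 392194)) - 2864204 = (1/(-1880230 - 2267244) + (-673113 - 1208480)*(2*292**2*(-7 + 292) + 392194)) - 2864204 = (1/(-4147474) - 1881593*(2*85264*285 + 392194)) - 2864204 = (-1/4147474 - 1881593*(48600480 + 392194)) - 2864204 = (-1/4147474 - 1881593*48992674) - 2864204 = (-1/4147474 - 92184272449682) - 2864204 = -382331873193972403269/4147474 - 2864204 = -382331885073184023965/4147474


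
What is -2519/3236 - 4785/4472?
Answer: -6687307/3617848 ≈ -1.8484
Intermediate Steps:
-2519/3236 - 4785/4472 = -6687307/3617848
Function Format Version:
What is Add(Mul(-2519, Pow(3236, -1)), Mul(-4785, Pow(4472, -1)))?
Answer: Rational(-6687307, 3617848) ≈ -1.8484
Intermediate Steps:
Add(Mul(-2519, Pow(3236, -1)), Mul(-4785, Pow(4472, -1))) = Add(Mul(-2519, Rational(1, 3236)), Mul(-4785, Rational(1, 4472))) = Add(Rational(-2519, 3236), Rational(-4785, 4472)) = Rational(-6687307, 3617848)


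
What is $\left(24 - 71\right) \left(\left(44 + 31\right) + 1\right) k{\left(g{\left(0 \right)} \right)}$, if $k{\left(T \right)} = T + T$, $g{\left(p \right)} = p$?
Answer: $0$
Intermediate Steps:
$k{\left(T \right)} = 2 T$
$\left(24 - 71\right) \left(\left(44 + 31\right) + 1\right) k{\left(g{\left(0 \right)} \right)} = \left(24 - 71\right) \left(\left(44 + 31\right) + 1\right) 2 \cdot 0 = - 47 \left(75 + 1\right) 0 = \left(-47\right) 76 \cdot 0 = \left(-3572\right) 0 = 0$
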